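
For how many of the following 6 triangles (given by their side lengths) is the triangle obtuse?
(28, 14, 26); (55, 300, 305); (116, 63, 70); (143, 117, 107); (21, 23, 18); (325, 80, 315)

1

(28,14,26): 14²+26² = 872 > 784 = 28² → acute
(55,300,305): 55²+300² = 93025 = 305² → right
(116,63,70): 63²+70² = 8869 < 13456 = 116² → obtuse
(143,117,107): 107²+117² = 25138 > 20449 = 143² → acute
(21,23,18): 18²+21² = 765 > 529 = 23² → acute
(325,80,315): 80²+315² = 105625 = 325² → right
1 of the 6 is obtuse.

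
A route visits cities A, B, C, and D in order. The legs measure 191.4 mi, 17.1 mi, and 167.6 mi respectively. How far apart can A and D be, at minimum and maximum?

The maximum is all hops collinear in one direction: 191.4 + 17.1 + 167.6 = 376.1.
The longest hop is 191.4; the others sum to 184.7. Folding the others back against it leaves at least 191.4 − 184.7 = 6.7.

6.7 ≤ AD ≤ 376.1 mi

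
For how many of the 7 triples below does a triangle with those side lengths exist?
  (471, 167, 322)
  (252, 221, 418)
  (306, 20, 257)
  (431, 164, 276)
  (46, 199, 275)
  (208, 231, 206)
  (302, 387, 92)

5

(167,322,471): 167+322 > 471 → valid
(221,252,418): 221+252 > 418 → valid
(20,257,306): 20+257 ≤ 306 → not valid
(164,276,431): 164+276 > 431 → valid
(46,199,275): 46+199 ≤ 275 → not valid
(206,208,231): 206+208 > 231 → valid
(92,302,387): 92+302 > 387 → valid
5 of the 7 triples form a triangle.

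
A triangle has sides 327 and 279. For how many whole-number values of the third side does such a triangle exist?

The third side lies in the open interval (48, 606).
Integers from 49 to 605 inclusive: 605 − 49 + 1 = 557.

557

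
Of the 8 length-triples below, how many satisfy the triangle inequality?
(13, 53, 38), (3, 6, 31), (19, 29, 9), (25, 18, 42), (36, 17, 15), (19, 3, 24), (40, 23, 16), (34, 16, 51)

1

(13,38,53): 13+38 ≤ 53 → not valid
(3,6,31): 3+6 ≤ 31 → not valid
(9,19,29): 9+19 ≤ 29 → not valid
(18,25,42): 18+25 > 42 → valid
(15,17,36): 15+17 ≤ 36 → not valid
(3,19,24): 3+19 ≤ 24 → not valid
(16,23,40): 16+23 ≤ 40 → not valid
(16,34,51): 16+34 ≤ 51 → not valid
1 of the 8 triples forms a triangle.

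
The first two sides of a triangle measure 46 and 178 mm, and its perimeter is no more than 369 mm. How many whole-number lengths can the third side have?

Triangle inequality: 132 < x < 224. Perimeter ≤ 369 gives x ≤ 369 − 46 − 178 = 145.
So 132 < x ≤ 145; integers 133 through 145: 13 values.

13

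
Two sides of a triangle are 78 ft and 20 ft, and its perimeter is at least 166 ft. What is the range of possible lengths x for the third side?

68 ≤ x < 98

Triangle inequality alone gives 58 < x < 98.
The perimeter condition gives x ≥ 166 − 78 − 20 = 68.
Intersecting the two: 68 ≤ x < 98.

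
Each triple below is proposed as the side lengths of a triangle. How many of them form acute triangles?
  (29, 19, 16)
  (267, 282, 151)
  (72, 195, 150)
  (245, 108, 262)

(29,19,16): 16²+19² = 617 < 841 = 29² → obtuse
(267,282,151): 151²+267² = 94090 > 79524 = 282² → acute
(72,195,150): 72²+150² = 27684 < 38025 = 195² → obtuse
(245,108,262): 108²+245² = 71689 > 68644 = 262² → acute
2 of the 4 are acute.

2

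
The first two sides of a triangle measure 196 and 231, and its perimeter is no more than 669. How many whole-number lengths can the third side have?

Triangle inequality: 35 < x < 427. Perimeter ≤ 669 gives x ≤ 669 − 196 − 231 = 242.
So 35 < x ≤ 242; integers 36 through 242: 207 values.

207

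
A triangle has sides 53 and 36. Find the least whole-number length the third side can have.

The third side must be strictly greater than |53 − 36| = 17.
The smallest integer above 17 is 18.

18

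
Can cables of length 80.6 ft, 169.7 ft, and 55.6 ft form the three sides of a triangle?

The longest side is 169.7, but the other two sum to only 136.2.
136.2 < 169.7, so the triangle inequality fails.

No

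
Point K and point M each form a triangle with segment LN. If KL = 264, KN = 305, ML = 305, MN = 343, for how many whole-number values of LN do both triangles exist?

527

From triangle KLN: 41 < LN < 569.
From triangle MLN: 38 < LN < 648.
Intersection: 41 < LN < 569, so integers 42 through 568: 527 values.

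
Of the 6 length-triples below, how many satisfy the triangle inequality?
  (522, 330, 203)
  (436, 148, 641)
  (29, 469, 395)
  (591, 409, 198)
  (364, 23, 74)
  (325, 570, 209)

2

(203,330,522): 203+330 > 522 → valid
(148,436,641): 148+436 ≤ 641 → not valid
(29,395,469): 29+395 ≤ 469 → not valid
(198,409,591): 198+409 > 591 → valid
(23,74,364): 23+74 ≤ 364 → not valid
(209,325,570): 209+325 ≤ 570 → not valid
2 of the 6 triples form a triangle.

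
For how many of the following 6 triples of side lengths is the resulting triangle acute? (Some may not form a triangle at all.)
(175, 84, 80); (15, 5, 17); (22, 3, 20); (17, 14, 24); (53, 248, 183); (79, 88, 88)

1

(175,84,80): 80+84 ≤ 175, not a triangle
(15,5,17): 5²+15² = 250 < 289 = 17² → obtuse
(22,3,20): 3²+20² = 409 < 484 = 22² → obtuse
(17,14,24): 14²+17² = 485 < 576 = 24² → obtuse
(53,248,183): 53+183 ≤ 248, not a triangle
(79,88,88): 79²+88² = 13985 > 7744 = 88² → acute
1 of the 6 is acute.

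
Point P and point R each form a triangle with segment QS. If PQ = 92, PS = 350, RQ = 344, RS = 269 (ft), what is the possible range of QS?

258 < QS < 442

From triangle PQS: |92 − 350| < QS < 92 + 350, i.e. 258 < QS < 442.
From triangle RQS: 75 < QS < 613.
Both must hold, so QS lies in the intersection.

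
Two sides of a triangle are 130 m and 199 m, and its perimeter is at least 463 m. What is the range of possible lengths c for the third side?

Triangle inequality alone gives 69 < c < 329.
The perimeter condition gives c ≥ 463 − 130 − 199 = 134.
Intersecting the two: 134 ≤ c < 329.

134 ≤ c < 329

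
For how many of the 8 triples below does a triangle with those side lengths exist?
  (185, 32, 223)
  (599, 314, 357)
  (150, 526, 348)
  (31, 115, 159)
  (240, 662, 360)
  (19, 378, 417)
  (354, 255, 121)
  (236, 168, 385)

3

(32,185,223): 32+185 ≤ 223 → not valid
(314,357,599): 314+357 > 599 → valid
(150,348,526): 150+348 ≤ 526 → not valid
(31,115,159): 31+115 ≤ 159 → not valid
(240,360,662): 240+360 ≤ 662 → not valid
(19,378,417): 19+378 ≤ 417 → not valid
(121,255,354): 121+255 > 354 → valid
(168,236,385): 168+236 > 385 → valid
3 of the 8 triples form a triangle.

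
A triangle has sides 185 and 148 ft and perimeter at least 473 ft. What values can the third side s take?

Triangle inequality alone gives 37 < s < 333.
The perimeter condition gives s ≥ 473 − 185 − 148 = 140.
Intersecting the two: 140 ≤ s < 333.

140 ≤ s < 333 ft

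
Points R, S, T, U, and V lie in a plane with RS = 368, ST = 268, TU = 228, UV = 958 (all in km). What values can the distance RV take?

The maximum is all hops collinear in one direction: 368 + 268 + 228 + 958 = 1822.
The longest hop is 958; the others sum to 864. Folding the others back against it leaves at least 958 − 864 = 94.

94 ≤ RV ≤ 1822 km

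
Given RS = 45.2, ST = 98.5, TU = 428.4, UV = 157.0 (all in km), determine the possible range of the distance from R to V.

The maximum is all hops collinear in one direction: 45.2 + 98.5 + 428.4 + 157.0 = 729.1.
The longest hop is 428.4; the others sum to 300.7. Folding the others back against it leaves at least 428.4 − 300.7 = 127.7.

127.7 ≤ RV ≤ 729.1 km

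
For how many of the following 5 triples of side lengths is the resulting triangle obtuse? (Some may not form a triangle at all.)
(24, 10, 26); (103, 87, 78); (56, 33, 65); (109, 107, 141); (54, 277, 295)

1

(24,10,26): 10²+24² = 676 = 26² → right
(103,87,78): 78²+87² = 13653 > 10609 = 103² → acute
(56,33,65): 33²+56² = 4225 = 65² → right
(109,107,141): 107²+109² = 23330 > 19881 = 141² → acute
(54,277,295): 54²+277² = 79645 < 87025 = 295² → obtuse
1 of the 5 is obtuse.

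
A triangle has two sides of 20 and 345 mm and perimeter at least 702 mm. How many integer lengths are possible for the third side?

Triangle inequality: 325 < x < 365. Perimeter ≥ 702 gives x ≥ 702 − 20 − 345 = 337.
So 337 ≤ x < 365; integers 337 through 364: 28 values.

28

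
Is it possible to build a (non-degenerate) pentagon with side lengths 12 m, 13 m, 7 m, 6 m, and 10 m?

Yes

A pentagon exists iff every side is shorter than the sum of the others — equivalently, the longest side is less than the sum of the rest.
Longest side 13 < 35 (sum of the remaining 4), so yes.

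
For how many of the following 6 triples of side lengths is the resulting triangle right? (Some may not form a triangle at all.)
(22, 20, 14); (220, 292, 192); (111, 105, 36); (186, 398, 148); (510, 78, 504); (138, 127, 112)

3

(22,20,14): 14²+20² = 596 > 484 = 22² → acute
(220,292,192): 192²+220² = 85264 = 292² → right
(111,105,36): 36²+105² = 12321 = 111² → right
(186,398,148): 148+186 ≤ 398, not a triangle
(510,78,504): 78²+504² = 260100 = 510² → right
(138,127,112): 112²+127² = 28673 > 19044 = 138² → acute
3 of the 6 are right.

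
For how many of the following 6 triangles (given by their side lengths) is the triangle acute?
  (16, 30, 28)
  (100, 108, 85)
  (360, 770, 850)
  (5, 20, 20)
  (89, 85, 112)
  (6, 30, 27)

(16,30,28): 16²+28² = 1040 > 900 = 30² → acute
(100,108,85): 85²+100² = 17225 > 11664 = 108² → acute
(360,770,850): 360²+770² = 722500 = 850² → right
(5,20,20): 5²+20² = 425 > 400 = 20² → acute
(89,85,112): 85²+89² = 15146 > 12544 = 112² → acute
(6,30,27): 6²+27² = 765 < 900 = 30² → obtuse
4 of the 6 are acute.

4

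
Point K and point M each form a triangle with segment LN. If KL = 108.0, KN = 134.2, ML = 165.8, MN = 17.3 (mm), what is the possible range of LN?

148.5 < LN < 183.1

From triangle KLN: |108.0 − 134.2| < LN < 108.0 + 134.2, i.e. 26.2 < LN < 242.2.
From triangle MLN: 148.5 < LN < 183.1.
Both must hold, so LN lies in the intersection.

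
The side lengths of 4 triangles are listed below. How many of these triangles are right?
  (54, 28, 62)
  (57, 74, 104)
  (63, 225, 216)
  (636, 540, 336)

2

(54,28,62): 28²+54² = 3700 < 3844 = 62² → obtuse
(57,74,104): 57²+74² = 8725 < 10816 = 104² → obtuse
(63,225,216): 63²+216² = 50625 = 225² → right
(636,540,336): 336²+540² = 404496 = 636² → right
2 of the 4 are right.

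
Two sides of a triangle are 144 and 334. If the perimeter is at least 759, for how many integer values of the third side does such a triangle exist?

197

Triangle inequality: 190 < x < 478. Perimeter ≥ 759 gives x ≥ 759 − 144 − 334 = 281.
So 281 ≤ x < 478; integers 281 through 477: 197 values.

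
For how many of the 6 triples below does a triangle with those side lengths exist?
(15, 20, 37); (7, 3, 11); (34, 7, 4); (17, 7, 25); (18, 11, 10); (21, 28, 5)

(15,20,37): 15+20 ≤ 37 → not valid
(3,7,11): 3+7 ≤ 11 → not valid
(4,7,34): 4+7 ≤ 34 → not valid
(7,17,25): 7+17 ≤ 25 → not valid
(10,11,18): 10+11 > 18 → valid
(5,21,28): 5+21 ≤ 28 → not valid
1 of the 6 triples forms a triangle.

1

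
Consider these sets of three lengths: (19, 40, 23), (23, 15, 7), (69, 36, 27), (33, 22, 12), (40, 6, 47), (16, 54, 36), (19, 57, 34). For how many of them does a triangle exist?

2

(19,23,40): 19+23 > 40 → valid
(7,15,23): 7+15 ≤ 23 → not valid
(27,36,69): 27+36 ≤ 69 → not valid
(12,22,33): 12+22 > 33 → valid
(6,40,47): 6+40 ≤ 47 → not valid
(16,36,54): 16+36 ≤ 54 → not valid
(19,34,57): 19+34 ≤ 57 → not valid
2 of the 7 triples form a triangle.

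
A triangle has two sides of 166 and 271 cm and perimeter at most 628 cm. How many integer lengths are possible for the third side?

Triangle inequality: 105 < x < 437. Perimeter ≤ 628 gives x ≤ 628 − 166 − 271 = 191.
So 105 < x ≤ 191; integers 106 through 191: 86 values.

86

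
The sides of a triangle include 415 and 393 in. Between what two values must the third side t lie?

By the triangle inequality, t must be less than 415 + 393 = 808 and greater than |415 − 393| = 22.

22 < t < 808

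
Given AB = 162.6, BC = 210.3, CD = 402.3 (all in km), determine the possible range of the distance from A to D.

29.4 ≤ AD ≤ 775.2 km

The maximum is all hops collinear in one direction: 162.6 + 210.3 + 402.3 = 775.2.
The longest hop is 402.3; the others sum to 372.9. Folding the others back against it leaves at least 402.3 − 372.9 = 29.4.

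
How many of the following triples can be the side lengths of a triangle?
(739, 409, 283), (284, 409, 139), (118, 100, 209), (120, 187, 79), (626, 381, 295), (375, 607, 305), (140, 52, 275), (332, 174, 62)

(283,409,739): 283+409 ≤ 739 → not valid
(139,284,409): 139+284 > 409 → valid
(100,118,209): 100+118 > 209 → valid
(79,120,187): 79+120 > 187 → valid
(295,381,626): 295+381 > 626 → valid
(305,375,607): 305+375 > 607 → valid
(52,140,275): 52+140 ≤ 275 → not valid
(62,174,332): 62+174 ≤ 332 → not valid
5 of the 8 triples form a triangle.

5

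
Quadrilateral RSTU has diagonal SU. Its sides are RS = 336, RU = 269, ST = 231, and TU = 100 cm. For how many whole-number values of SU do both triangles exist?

199

From triangle RSU: 67 < SU < 605.
From triangle TSU: 131 < SU < 331.
Intersection: 131 < SU < 331, so integers 132 through 330: 199 values.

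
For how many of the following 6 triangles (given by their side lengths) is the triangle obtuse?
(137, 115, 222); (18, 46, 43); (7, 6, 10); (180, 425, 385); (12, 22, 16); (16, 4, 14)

(137,115,222): 115²+137² = 31994 < 49284 = 222² → obtuse
(18,46,43): 18²+43² = 2173 > 2116 = 46² → acute
(7,6,10): 6²+7² = 85 < 100 = 10² → obtuse
(180,425,385): 180²+385² = 180625 = 425² → right
(12,22,16): 12²+16² = 400 < 484 = 22² → obtuse
(16,4,14): 4²+14² = 212 < 256 = 16² → obtuse
4 of the 6 are obtuse.

4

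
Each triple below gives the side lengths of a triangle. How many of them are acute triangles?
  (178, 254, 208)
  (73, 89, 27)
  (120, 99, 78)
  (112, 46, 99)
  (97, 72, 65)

(178,254,208): 178²+208² = 74948 > 64516 = 254² → acute
(73,89,27): 27²+73² = 6058 < 7921 = 89² → obtuse
(120,99,78): 78²+99² = 15885 > 14400 = 120² → acute
(112,46,99): 46²+99² = 11917 < 12544 = 112² → obtuse
(97,72,65): 65²+72² = 9409 = 97² → right
2 of the 5 are acute.

2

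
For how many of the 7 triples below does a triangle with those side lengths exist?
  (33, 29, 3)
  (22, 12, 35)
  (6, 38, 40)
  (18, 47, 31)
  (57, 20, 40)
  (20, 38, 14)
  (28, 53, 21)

(3,29,33): 3+29 ≤ 33 → not valid
(12,22,35): 12+22 ≤ 35 → not valid
(6,38,40): 6+38 > 40 → valid
(18,31,47): 18+31 > 47 → valid
(20,40,57): 20+40 > 57 → valid
(14,20,38): 14+20 ≤ 38 → not valid
(21,28,53): 21+28 ≤ 53 → not valid
3 of the 7 triples form a triangle.

3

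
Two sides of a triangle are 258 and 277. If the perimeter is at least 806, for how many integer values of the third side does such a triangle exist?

Triangle inequality: 19 < x < 535. Perimeter ≥ 806 gives x ≥ 806 − 258 − 277 = 271.
So 271 ≤ x < 535; integers 271 through 534: 264 values.

264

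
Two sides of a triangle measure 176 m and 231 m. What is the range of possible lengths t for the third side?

55 < t < 407

By the triangle inequality, t must be less than 176 + 231 = 407 and greater than |176 − 231| = 55.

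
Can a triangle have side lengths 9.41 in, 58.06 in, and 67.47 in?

The two shorter sides sum to 67.47, exactly equal to the longest side 67.47.
That gives only a degenerate (flat) triangle — the inequality must be strict.

No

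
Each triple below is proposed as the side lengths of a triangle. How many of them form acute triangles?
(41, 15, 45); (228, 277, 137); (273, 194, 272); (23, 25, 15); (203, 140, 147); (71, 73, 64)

(41,15,45): 15²+41² = 1906 < 2025 = 45² → obtuse
(228,277,137): 137²+228² = 70753 < 76729 = 277² → obtuse
(273,194,272): 194²+272² = 111620 > 74529 = 273² → acute
(23,25,15): 15²+23² = 754 > 625 = 25² → acute
(203,140,147): 140²+147² = 41209 = 203² → right
(71,73,64): 64²+71² = 9137 > 5329 = 73² → acute
3 of the 6 are acute.

3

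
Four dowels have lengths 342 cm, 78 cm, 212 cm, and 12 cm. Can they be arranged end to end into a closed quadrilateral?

No

For a quadrilateral, each side must be shorter than the sum of the others.
Here the longest side is 342, but the remaining 3 sides sum to only 302.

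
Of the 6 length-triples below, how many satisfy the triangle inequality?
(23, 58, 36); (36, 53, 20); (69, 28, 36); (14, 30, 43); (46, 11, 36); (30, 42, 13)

(23,36,58): 23+36 > 58 → valid
(20,36,53): 20+36 > 53 → valid
(28,36,69): 28+36 ≤ 69 → not valid
(14,30,43): 14+30 > 43 → valid
(11,36,46): 11+36 > 46 → valid
(13,30,42): 13+30 > 42 → valid
5 of the 6 triples form a triangle.

5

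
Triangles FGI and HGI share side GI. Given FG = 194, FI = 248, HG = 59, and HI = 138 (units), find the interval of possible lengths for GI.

79 < GI < 197

From triangle FGI: |194 − 248| < GI < 194 + 248, i.e. 54 < GI < 442.
From triangle HGI: 79 < GI < 197.
Both must hold, so GI lies in the intersection.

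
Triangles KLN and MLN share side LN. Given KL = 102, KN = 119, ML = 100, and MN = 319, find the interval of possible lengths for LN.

219 < LN < 221

From triangle KLN: |102 − 119| < LN < 102 + 119, i.e. 17 < LN < 221.
From triangle MLN: 219 < LN < 419.
Both must hold, so LN lies in the intersection.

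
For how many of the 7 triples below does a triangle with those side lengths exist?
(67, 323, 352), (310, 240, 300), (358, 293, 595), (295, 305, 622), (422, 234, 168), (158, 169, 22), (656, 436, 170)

4

(67,323,352): 67+323 > 352 → valid
(240,300,310): 240+300 > 310 → valid
(293,358,595): 293+358 > 595 → valid
(295,305,622): 295+305 ≤ 622 → not valid
(168,234,422): 168+234 ≤ 422 → not valid
(22,158,169): 22+158 > 169 → valid
(170,436,656): 170+436 ≤ 656 → not valid
4 of the 7 triples form a triangle.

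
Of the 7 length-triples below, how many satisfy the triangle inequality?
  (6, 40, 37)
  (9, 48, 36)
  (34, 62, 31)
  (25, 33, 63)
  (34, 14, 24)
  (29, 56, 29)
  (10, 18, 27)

(6,37,40): 6+37 > 40 → valid
(9,36,48): 9+36 ≤ 48 → not valid
(31,34,62): 31+34 > 62 → valid
(25,33,63): 25+33 ≤ 63 → not valid
(14,24,34): 14+24 > 34 → valid
(29,29,56): 29+29 > 56 → valid
(10,18,27): 10+18 > 27 → valid
5 of the 7 triples form a triangle.

5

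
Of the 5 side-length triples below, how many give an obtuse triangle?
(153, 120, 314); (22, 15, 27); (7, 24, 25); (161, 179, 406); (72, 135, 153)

1

(153,120,314): 120+153 ≤ 314, not a triangle
(22,15,27): 15²+22² = 709 < 729 = 27² → obtuse
(7,24,25): 7²+24² = 625 = 25² → right
(161,179,406): 161+179 ≤ 406, not a triangle
(72,135,153): 72²+135² = 23409 = 153² → right
1 of the 5 is obtuse.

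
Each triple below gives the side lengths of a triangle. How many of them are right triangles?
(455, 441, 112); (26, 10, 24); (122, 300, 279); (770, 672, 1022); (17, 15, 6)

(455,441,112): 112²+441² = 207025 = 455² → right
(26,10,24): 10²+24² = 676 = 26² → right
(122,300,279): 122²+279² = 92725 > 90000 = 300² → acute
(770,672,1022): 672²+770² = 1044484 = 1022² → right
(17,15,6): 6²+15² = 261 < 289 = 17² → obtuse
3 of the 5 are right.

3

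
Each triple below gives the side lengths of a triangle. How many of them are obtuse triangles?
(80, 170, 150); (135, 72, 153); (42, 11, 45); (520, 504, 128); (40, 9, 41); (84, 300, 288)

(80,170,150): 80²+150² = 28900 = 170² → right
(135,72,153): 72²+135² = 23409 = 153² → right
(42,11,45): 11²+42² = 1885 < 2025 = 45² → obtuse
(520,504,128): 128²+504² = 270400 = 520² → right
(40,9,41): 9²+40² = 1681 = 41² → right
(84,300,288): 84²+288² = 90000 = 300² → right
1 of the 6 is obtuse.

1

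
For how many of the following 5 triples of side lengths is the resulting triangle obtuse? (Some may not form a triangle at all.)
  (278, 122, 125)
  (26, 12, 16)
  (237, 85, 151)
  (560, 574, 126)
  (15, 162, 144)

1

(278,122,125): 122+125 ≤ 278, not a triangle
(26,12,16): 12²+16² = 400 < 676 = 26² → obtuse
(237,85,151): 85+151 ≤ 237, not a triangle
(560,574,126): 126²+560² = 329476 = 574² → right
(15,162,144): 15+144 ≤ 162, not a triangle
1 of the 5 is obtuse.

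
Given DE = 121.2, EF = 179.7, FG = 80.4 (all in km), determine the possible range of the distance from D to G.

0 ≤ DG ≤ 381.3 km

The maximum is all hops collinear in one direction: 121.2 + 179.7 + 80.4 = 381.3.
The longest hop is 179.7; the others sum to 201.6. Since 179.7 ≤ 201.6, the path can fold back on itself completely, so the minimum distance is 0.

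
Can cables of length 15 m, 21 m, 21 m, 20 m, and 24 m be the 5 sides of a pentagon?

A pentagon exists iff every side is shorter than the sum of the others — equivalently, the longest side is less than the sum of the rest.
Longest side 24 < 77 (sum of the remaining 4), so yes.

Yes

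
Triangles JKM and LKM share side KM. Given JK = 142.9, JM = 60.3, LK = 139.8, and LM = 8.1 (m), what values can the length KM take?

131.7 < KM < 147.9

From triangle JKM: |142.9 − 60.3| < KM < 142.9 + 60.3, i.e. 82.6 < KM < 203.2.
From triangle LKM: 131.7 < KM < 147.9.
Both must hold, so KM lies in the intersection.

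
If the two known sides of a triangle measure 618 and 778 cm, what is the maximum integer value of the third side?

The third side must be strictly less than 618 + 778 = 1396.
The largest integer below 1396 is 1395.

1395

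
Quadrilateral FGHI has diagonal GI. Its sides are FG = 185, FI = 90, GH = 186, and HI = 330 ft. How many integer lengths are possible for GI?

From triangle FGI: 95 < GI < 275.
From triangle HGI: 144 < GI < 516.
Intersection: 144 < GI < 275, so integers 145 through 274: 130 values.

130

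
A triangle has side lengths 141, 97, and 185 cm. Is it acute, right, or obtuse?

obtuse

Compare the square of the longest side to the sum of squares of the other two: 97² + 141² = 29290 < 34225 = 185².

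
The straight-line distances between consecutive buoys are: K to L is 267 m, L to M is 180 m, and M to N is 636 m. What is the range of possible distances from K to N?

The maximum is all hops collinear in one direction: 267 + 180 + 636 = 1083.
The longest hop is 636; the others sum to 447. Folding the others back against it leaves at least 636 − 447 = 189.

189 ≤ KN ≤ 1083 m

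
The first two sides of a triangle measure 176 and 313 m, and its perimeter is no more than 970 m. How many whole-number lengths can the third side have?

344

Triangle inequality: 137 < x < 489. Perimeter ≤ 970 gives x ≤ 970 − 176 − 313 = 481.
So 137 < x ≤ 481; integers 138 through 481: 344 values.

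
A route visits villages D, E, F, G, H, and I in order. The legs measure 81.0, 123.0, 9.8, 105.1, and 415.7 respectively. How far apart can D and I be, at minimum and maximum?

96.8 ≤ DI ≤ 734.6

The maximum is all hops collinear in one direction: 81.0 + 123.0 + 9.8 + 105.1 + 415.7 = 734.6.
The longest hop is 415.7; the others sum to 318.9. Folding the others back against it leaves at least 415.7 − 318.9 = 96.8.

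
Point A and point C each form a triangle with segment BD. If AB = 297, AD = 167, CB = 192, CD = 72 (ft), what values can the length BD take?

130 < BD < 264

From triangle ABD: |297 − 167| < BD < 297 + 167, i.e. 130 < BD < 464.
From triangle CBD: 120 < BD < 264.
Both must hold, so BD lies in the intersection.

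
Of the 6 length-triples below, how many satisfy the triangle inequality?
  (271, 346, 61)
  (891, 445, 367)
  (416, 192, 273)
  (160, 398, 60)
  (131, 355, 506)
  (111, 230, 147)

(61,271,346): 61+271 ≤ 346 → not valid
(367,445,891): 367+445 ≤ 891 → not valid
(192,273,416): 192+273 > 416 → valid
(60,160,398): 60+160 ≤ 398 → not valid
(131,355,506): 131+355 ≤ 506 → not valid
(111,147,230): 111+147 > 230 → valid
2 of the 6 triples form a triangle.

2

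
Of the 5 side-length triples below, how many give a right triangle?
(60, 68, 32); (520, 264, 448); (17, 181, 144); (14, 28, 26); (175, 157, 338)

(60,68,32): 32²+60² = 4624 = 68² → right
(520,264,448): 264²+448² = 270400 = 520² → right
(17,181,144): 17+144 ≤ 181, not a triangle
(14,28,26): 14²+26² = 872 > 784 = 28² → acute
(175,157,338): 157+175 ≤ 338, not a triangle
2 of the 5 are right.

2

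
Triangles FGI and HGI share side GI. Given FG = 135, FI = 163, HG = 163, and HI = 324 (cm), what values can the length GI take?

From triangle FGI: |135 − 163| < GI < 135 + 163, i.e. 28 < GI < 298.
From triangle HGI: 161 < GI < 487.
Both must hold, so GI lies in the intersection.

161 < GI < 298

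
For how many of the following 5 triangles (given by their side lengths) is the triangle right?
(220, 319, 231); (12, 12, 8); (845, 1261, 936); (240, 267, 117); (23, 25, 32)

3

(220,319,231): 220²+231² = 101761 = 319² → right
(12,12,8): 8²+12² = 208 > 144 = 12² → acute
(845,1261,936): 845²+936² = 1590121 = 1261² → right
(240,267,117): 117²+240² = 71289 = 267² → right
(23,25,32): 23²+25² = 1154 > 1024 = 32² → acute
3 of the 5 are right.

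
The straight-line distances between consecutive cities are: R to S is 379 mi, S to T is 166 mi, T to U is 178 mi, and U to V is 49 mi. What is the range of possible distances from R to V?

0 ≤ RV ≤ 772 mi

The maximum is all hops collinear in one direction: 379 + 166 + 178 + 49 = 772.
The longest hop is 379; the others sum to 393. Since 379 ≤ 393, the path can fold back on itself completely, so the minimum distance is 0.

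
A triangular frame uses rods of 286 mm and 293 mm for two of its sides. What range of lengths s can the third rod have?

7 < s < 579

By the triangle inequality, s must be less than 286 + 293 = 579 and greater than |286 − 293| = 7.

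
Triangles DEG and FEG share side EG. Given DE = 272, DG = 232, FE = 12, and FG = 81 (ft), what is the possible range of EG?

69 < EG < 93

From triangle DEG: |272 − 232| < EG < 272 + 232, i.e. 40 < EG < 504.
From triangle FEG: 69 < EG < 93.
Both must hold, so EG lies in the intersection.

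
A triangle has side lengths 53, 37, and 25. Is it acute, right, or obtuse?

Compare the square of the longest side to the sum of squares of the other two: 25² + 37² = 1994 < 2809 = 53².

obtuse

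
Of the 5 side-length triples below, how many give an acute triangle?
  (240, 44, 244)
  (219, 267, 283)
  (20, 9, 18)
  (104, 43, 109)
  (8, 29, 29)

4

(240,44,244): 44²+240² = 59536 = 244² → right
(219,267,283): 219²+267² = 119250 > 80089 = 283² → acute
(20,9,18): 9²+18² = 405 > 400 = 20² → acute
(104,43,109): 43²+104² = 12665 > 11881 = 109² → acute
(8,29,29): 8²+29² = 905 > 841 = 29² → acute
4 of the 5 are acute.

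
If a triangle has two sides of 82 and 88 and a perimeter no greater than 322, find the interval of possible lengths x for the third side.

6 < x ≤ 152

Triangle inequality alone gives 6 < x < 170.
The perimeter condition gives x ≤ 322 − 82 − 88 = 152.
Intersecting the two: 6 < x ≤ 152.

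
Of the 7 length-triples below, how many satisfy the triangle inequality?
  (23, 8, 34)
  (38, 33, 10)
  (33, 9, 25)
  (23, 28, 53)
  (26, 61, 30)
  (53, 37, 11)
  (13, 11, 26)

2

(8,23,34): 8+23 ≤ 34 → not valid
(10,33,38): 10+33 > 38 → valid
(9,25,33): 9+25 > 33 → valid
(23,28,53): 23+28 ≤ 53 → not valid
(26,30,61): 26+30 ≤ 61 → not valid
(11,37,53): 11+37 ≤ 53 → not valid
(11,13,26): 11+13 ≤ 26 → not valid
2 of the 7 triples form a triangle.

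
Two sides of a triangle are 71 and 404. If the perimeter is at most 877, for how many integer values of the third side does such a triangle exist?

Triangle inequality: 333 < x < 475. Perimeter ≤ 877 gives x ≤ 877 − 71 − 404 = 402.
So 333 < x ≤ 402; integers 334 through 402: 69 values.

69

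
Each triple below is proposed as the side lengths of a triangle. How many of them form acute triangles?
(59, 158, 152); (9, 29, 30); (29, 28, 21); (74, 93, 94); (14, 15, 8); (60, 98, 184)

(59,158,152): 59²+152² = 26585 > 24964 = 158² → acute
(9,29,30): 9²+29² = 922 > 900 = 30² → acute
(29,28,21): 21²+28² = 1225 > 841 = 29² → acute
(74,93,94): 74²+93² = 14125 > 8836 = 94² → acute
(14,15,8): 8²+14² = 260 > 225 = 15² → acute
(60,98,184): 60+98 ≤ 184, not a triangle
5 of the 6 are acute.

5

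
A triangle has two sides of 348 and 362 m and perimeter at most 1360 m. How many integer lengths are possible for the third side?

636

Triangle inequality: 14 < x < 710. Perimeter ≤ 1360 gives x ≤ 1360 − 348 − 362 = 650.
So 14 < x ≤ 650; integers 15 through 650: 636 values.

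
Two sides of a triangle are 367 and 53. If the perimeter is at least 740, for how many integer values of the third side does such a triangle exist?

100

Triangle inequality: 314 < x < 420. Perimeter ≥ 740 gives x ≥ 740 − 367 − 53 = 320.
So 320 ≤ x < 420; integers 320 through 419: 100 values.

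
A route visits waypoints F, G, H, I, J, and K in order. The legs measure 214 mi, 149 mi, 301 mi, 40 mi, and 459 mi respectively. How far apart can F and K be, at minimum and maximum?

0 ≤ FK ≤ 1163 mi

The maximum is all hops collinear in one direction: 214 + 149 + 301 + 40 + 459 = 1163.
The longest hop is 459; the others sum to 704. Since 459 ≤ 704, the path can fold back on itself completely, so the minimum distance is 0.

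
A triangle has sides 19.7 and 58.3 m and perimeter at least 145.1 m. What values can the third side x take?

67.1 ≤ x < 78.0

Triangle inequality alone gives 38.6 < x < 78.0.
The perimeter condition gives x ≥ 145.1 − 19.7 − 58.3 = 67.1.
Intersecting the two: 67.1 ≤ x < 78.0.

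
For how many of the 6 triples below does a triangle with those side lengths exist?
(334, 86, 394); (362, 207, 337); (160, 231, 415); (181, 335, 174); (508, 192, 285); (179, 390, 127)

3

(86,334,394): 86+334 > 394 → valid
(207,337,362): 207+337 > 362 → valid
(160,231,415): 160+231 ≤ 415 → not valid
(174,181,335): 174+181 > 335 → valid
(192,285,508): 192+285 ≤ 508 → not valid
(127,179,390): 127+179 ≤ 390 → not valid
3 of the 6 triples form a triangle.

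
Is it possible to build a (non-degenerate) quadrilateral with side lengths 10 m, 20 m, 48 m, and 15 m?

For a quadrilateral, each side must be shorter than the sum of the others.
Here the longest side is 48, but the remaining 3 sides sum to only 45.

No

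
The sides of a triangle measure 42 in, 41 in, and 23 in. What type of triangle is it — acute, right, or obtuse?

acute

Compare the square of the longest side to the sum of squares of the other two: 23² + 41² = 2210 > 1764 = 42².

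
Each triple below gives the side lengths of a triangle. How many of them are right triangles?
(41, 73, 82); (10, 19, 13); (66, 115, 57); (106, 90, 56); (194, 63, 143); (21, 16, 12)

(41,73,82): 41²+73² = 7010 > 6724 = 82² → acute
(10,19,13): 10²+13² = 269 < 361 = 19² → obtuse
(66,115,57): 57²+66² = 7605 < 13225 = 115² → obtuse
(106,90,56): 56²+90² = 11236 = 106² → right
(194,63,143): 63²+143² = 24418 < 37636 = 194² → obtuse
(21,16,12): 12²+16² = 400 < 441 = 21² → obtuse
1 of the 6 is right.

1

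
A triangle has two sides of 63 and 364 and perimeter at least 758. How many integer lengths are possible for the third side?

96

Triangle inequality: 301 < x < 427. Perimeter ≥ 758 gives x ≥ 758 − 63 − 364 = 331.
So 331 ≤ x < 427; integers 331 through 426: 96 values.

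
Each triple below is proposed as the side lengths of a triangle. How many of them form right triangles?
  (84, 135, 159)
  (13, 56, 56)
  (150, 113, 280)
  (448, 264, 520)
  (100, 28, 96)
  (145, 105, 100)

(84,135,159): 84²+135² = 25281 = 159² → right
(13,56,56): 13²+56² = 3305 > 3136 = 56² → acute
(150,113,280): 113+150 ≤ 280, not a triangle
(448,264,520): 264²+448² = 270400 = 520² → right
(100,28,96): 28²+96² = 10000 = 100² → right
(145,105,100): 100²+105² = 21025 = 145² → right
4 of the 6 are right.

4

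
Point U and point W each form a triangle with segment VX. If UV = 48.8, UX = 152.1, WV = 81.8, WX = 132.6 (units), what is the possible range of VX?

103.3 < VX < 200.9

From triangle UVX: |48.8 − 152.1| < VX < 48.8 + 152.1, i.e. 103.3 < VX < 200.9.
From triangle WVX: 50.8 < VX < 214.4.
Both must hold, so VX lies in the intersection.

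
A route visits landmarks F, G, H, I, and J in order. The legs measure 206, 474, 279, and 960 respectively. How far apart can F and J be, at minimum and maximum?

1 ≤ FJ ≤ 1919

The maximum is all hops collinear in one direction: 206 + 474 + 279 + 960 = 1919.
The longest hop is 960; the others sum to 959. Folding the others back against it leaves at least 960 − 959 = 1.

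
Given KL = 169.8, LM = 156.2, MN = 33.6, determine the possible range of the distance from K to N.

0 ≤ KN ≤ 359.6

The maximum is all hops collinear in one direction: 169.8 + 156.2 + 33.6 = 359.6.
The longest hop is 169.8; the others sum to 189.8. Since 169.8 ≤ 189.8, the path can fold back on itself completely, so the minimum distance is 0.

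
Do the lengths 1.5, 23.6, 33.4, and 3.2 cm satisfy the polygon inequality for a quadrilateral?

For a quadrilateral, each side must be shorter than the sum of the others.
Here the longest side is 33.4, but the remaining 3 sides sum to only 28.3.

No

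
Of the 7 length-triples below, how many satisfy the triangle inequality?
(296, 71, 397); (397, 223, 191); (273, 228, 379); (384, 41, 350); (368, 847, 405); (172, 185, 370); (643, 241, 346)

(71,296,397): 71+296 ≤ 397 → not valid
(191,223,397): 191+223 > 397 → valid
(228,273,379): 228+273 > 379 → valid
(41,350,384): 41+350 > 384 → valid
(368,405,847): 368+405 ≤ 847 → not valid
(172,185,370): 172+185 ≤ 370 → not valid
(241,346,643): 241+346 ≤ 643 → not valid
3 of the 7 triples form a triangle.

3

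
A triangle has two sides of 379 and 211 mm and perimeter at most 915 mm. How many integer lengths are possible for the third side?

157

Triangle inequality: 168 < x < 590. Perimeter ≤ 915 gives x ≤ 915 − 379 − 211 = 325.
So 168 < x ≤ 325; integers 169 through 325: 157 values.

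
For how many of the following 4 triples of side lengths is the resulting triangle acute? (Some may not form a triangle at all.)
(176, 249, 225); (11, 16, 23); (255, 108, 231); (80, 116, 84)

1

(176,249,225): 176²+225² = 81601 > 62001 = 249² → acute
(11,16,23): 11²+16² = 377 < 529 = 23² → obtuse
(255,108,231): 108²+231² = 65025 = 255² → right
(80,116,84): 80²+84² = 13456 = 116² → right
1 of the 4 is acute.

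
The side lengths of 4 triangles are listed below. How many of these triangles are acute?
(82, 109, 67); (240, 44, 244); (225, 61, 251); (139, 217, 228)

1

(82,109,67): 67²+82² = 11213 < 11881 = 109² → obtuse
(240,44,244): 44²+240² = 59536 = 244² → right
(225,61,251): 61²+225² = 54346 < 63001 = 251² → obtuse
(139,217,228): 139²+217² = 66410 > 51984 = 228² → acute
1 of the 4 is acute.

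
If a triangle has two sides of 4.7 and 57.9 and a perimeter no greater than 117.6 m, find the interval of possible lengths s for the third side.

Triangle inequality alone gives 53.2 < s < 62.6.
The perimeter condition gives s ≤ 117.6 − 4.7 − 57.9 = 55.0.
Intersecting the two: 53.2 < s ≤ 55.0.

53.2 < s ≤ 55.0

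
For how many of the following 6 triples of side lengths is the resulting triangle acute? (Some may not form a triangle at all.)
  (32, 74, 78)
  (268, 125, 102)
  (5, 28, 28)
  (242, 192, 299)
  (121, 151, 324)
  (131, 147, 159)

4

(32,74,78): 32²+74² = 6500 > 6084 = 78² → acute
(268,125,102): 102+125 ≤ 268, not a triangle
(5,28,28): 5²+28² = 809 > 784 = 28² → acute
(242,192,299): 192²+242² = 95428 > 89401 = 299² → acute
(121,151,324): 121+151 ≤ 324, not a triangle
(131,147,159): 131²+147² = 38770 > 25281 = 159² → acute
4 of the 6 are acute.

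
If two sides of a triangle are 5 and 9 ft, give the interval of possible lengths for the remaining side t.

4 < t < 14 (ft)

By the triangle inequality, t must be less than 5 + 9 = 14 and greater than |5 − 9| = 4.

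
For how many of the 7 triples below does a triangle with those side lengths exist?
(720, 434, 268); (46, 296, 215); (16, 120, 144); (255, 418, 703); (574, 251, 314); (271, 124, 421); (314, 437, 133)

(268,434,720): 268+434 ≤ 720 → not valid
(46,215,296): 46+215 ≤ 296 → not valid
(16,120,144): 16+120 ≤ 144 → not valid
(255,418,703): 255+418 ≤ 703 → not valid
(251,314,574): 251+314 ≤ 574 → not valid
(124,271,421): 124+271 ≤ 421 → not valid
(133,314,437): 133+314 > 437 → valid
1 of the 7 triples forms a triangle.

1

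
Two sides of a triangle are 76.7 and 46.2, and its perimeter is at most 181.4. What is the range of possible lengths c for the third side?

Triangle inequality alone gives 30.5 < c < 122.9.
The perimeter condition gives c ≤ 181.4 − 76.7 − 46.2 = 58.5.
Intersecting the two: 30.5 < c ≤ 58.5.

30.5 < c ≤ 58.5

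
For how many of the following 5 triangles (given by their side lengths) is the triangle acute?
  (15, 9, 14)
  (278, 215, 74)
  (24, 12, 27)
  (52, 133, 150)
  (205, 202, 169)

(15,9,14): 9²+14² = 277 > 225 = 15² → acute
(278,215,74): 74²+215² = 51701 < 77284 = 278² → obtuse
(24,12,27): 12²+24² = 720 < 729 = 27² → obtuse
(52,133,150): 52²+133² = 20393 < 22500 = 150² → obtuse
(205,202,169): 169²+202² = 69365 > 42025 = 205² → acute
2 of the 5 are acute.

2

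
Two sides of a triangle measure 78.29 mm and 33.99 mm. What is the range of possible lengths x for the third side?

By the triangle inequality, x must be less than 78.29 + 33.99 = 112.28 and greater than |78.29 − 33.99| = 44.30.

44.30 < x < 112.28 (mm)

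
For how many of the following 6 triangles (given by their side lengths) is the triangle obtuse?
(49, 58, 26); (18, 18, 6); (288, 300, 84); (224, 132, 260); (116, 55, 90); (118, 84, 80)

3

(49,58,26): 26²+49² = 3077 < 3364 = 58² → obtuse
(18,18,6): 6²+18² = 360 > 324 = 18² → acute
(288,300,84): 84²+288² = 90000 = 300² → right
(224,132,260): 132²+224² = 67600 = 260² → right
(116,55,90): 55²+90² = 11125 < 13456 = 116² → obtuse
(118,84,80): 80²+84² = 13456 < 13924 = 118² → obtuse
3 of the 6 are obtuse.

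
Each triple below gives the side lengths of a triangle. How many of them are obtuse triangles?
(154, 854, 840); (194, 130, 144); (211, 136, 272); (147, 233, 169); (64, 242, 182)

(154,854,840): 154²+840² = 729316 = 854² → right
(194,130,144): 130²+144² = 37636 = 194² → right
(211,136,272): 136²+211² = 63017 < 73984 = 272² → obtuse
(147,233,169): 147²+169² = 50170 < 54289 = 233² → obtuse
(64,242,182): 64²+182² = 37220 < 58564 = 242² → obtuse
3 of the 5 are obtuse.

3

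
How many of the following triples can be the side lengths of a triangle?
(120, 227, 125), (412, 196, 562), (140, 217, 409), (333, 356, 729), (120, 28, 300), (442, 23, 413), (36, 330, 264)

(120,125,227): 120+125 > 227 → valid
(196,412,562): 196+412 > 562 → valid
(140,217,409): 140+217 ≤ 409 → not valid
(333,356,729): 333+356 ≤ 729 → not valid
(28,120,300): 28+120 ≤ 300 → not valid
(23,413,442): 23+413 ≤ 442 → not valid
(36,264,330): 36+264 ≤ 330 → not valid
2 of the 7 triples form a triangle.

2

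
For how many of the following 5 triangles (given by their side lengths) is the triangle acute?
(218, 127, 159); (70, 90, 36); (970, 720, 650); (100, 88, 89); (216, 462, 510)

(218,127,159): 127²+159² = 41410 < 47524 = 218² → obtuse
(70,90,36): 36²+70² = 6196 < 8100 = 90² → obtuse
(970,720,650): 650²+720² = 940900 = 970² → right
(100,88,89): 88²+89² = 15665 > 10000 = 100² → acute
(216,462,510): 216²+462² = 260100 = 510² → right
1 of the 5 is acute.

1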